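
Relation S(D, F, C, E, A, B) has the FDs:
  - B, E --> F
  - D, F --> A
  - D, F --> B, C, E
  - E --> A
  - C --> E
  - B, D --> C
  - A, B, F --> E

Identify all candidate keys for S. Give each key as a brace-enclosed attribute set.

{B, D}, {D, F}

{D} never appears on the right of any FD, so every key must include it.
{B, D} is a candidate key since {B, D}⁺ = {A, B, C, D, E, F} covers every attribute.
{D, F} is a candidate key since {D, F}⁺ = {A, B, C, D, E, F} covers every attribute.
No proper subset of any of these is a key, and no other minimal superkey exists.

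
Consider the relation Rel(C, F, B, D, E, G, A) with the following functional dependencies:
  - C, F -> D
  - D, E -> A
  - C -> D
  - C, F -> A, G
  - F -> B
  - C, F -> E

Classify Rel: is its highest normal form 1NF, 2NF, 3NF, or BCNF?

1NF

Candidate key: {C, F}. Prime attributes: {C, F}.
For D, E -> A we have {D, E}⁺ = {A, D, E}; {D, E} is not a superkey, so BCNF fails.
Because {A} is non-prime and the left side of D, E -> A is not a superkey, the relation is not in 3NF.
The proper key subset {C} of {C, F} determines non-prime {D}, so the relation is not even in 2NF.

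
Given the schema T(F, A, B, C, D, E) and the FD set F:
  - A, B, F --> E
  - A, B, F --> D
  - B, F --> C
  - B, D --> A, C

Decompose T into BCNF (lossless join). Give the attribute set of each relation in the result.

{A, B, D}; {B, C, F}; {B, D, E, F}

Candidate keys of the original relation: {A, B, F}, {B, D, F}.
In {A, B, C, D, E, F}, {B, F} is not a superkey ({B, F}⁺ restricted to this set is {B, C, F}), so split on B, F --> C into {B, C, F} and {A, B, D, E, F}.
{B, C, F}: every determinant is a superkey — BCNF.
In {A, B, D, E, F}, {B, D} is not a superkey ({B, D}⁺ restricted to this set is {A, B, D}), so split on B, D --> A into {A, B, D} and {B, D, E, F}.
{A, B, D}: every determinant is a superkey — BCNF.
{B, D, E, F}: every determinant is a superkey — BCNF.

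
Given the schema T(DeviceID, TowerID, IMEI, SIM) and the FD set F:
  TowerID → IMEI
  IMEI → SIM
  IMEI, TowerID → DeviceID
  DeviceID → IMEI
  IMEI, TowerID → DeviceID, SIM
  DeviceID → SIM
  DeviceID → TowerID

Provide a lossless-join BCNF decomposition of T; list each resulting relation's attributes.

{DeviceID, IMEI, TowerID}; {IMEI, SIM}

Candidate keys of the original relation: {DeviceID}, {TowerID}.
{DeviceID, IMEI, SIM, TowerID}: {IMEI} determines {IMEI, SIM} here but is not a superkey — split on IMEI → SIM, giving {IMEI, SIM} and {DeviceID, IMEI, TowerID}.
{IMEI, SIM} has no BCNF violation.
{DeviceID, IMEI, TowerID} has no BCNF violation.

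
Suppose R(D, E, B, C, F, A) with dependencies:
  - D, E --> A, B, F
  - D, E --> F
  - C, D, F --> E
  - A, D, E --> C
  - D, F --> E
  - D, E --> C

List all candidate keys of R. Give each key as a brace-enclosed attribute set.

Attributes never on any right-hand side: {D} — every candidate key must contain it.
{D, E}⁺ = {A, B, C, D, E, F} — all of the relation — so {D, E} is a candidate key.
{D, F}⁺ = {A, B, C, D, E, F} — all of the relation — so {D, F} is a candidate key.
These are minimal and exhaustive — every other superkey contains one of them.

{D, E}, {D, F}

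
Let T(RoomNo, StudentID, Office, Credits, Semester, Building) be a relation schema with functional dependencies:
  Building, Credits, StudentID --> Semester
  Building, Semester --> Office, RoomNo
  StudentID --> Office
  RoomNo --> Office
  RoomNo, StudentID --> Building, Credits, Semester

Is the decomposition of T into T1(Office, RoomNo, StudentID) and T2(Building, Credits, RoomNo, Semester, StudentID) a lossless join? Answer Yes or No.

The shared attributes are {RoomNo, StudentID} and {RoomNo, StudentID}⁺ = {Building, Credits, Office, RoomNo, Semester, StudentID}.
This includes all of T1, so the common attributes are a superkey of T1 — the join is lossless.

Yes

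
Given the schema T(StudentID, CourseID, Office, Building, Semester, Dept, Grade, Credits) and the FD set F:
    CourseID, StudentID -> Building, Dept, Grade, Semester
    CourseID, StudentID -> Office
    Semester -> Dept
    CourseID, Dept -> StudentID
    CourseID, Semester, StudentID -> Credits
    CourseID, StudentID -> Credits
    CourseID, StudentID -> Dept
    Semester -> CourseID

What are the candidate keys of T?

{Semester}⁺ = {Building, CourseID, Credits, Dept, Grade, Office, Semester, StudentID} — all of the relation — so {Semester} is a candidate key.
{CourseID, Dept}⁺ = {Building, CourseID, Credits, Dept, Grade, Office, Semester, StudentID} — all of the relation — so {CourseID, Dept} is a candidate key.
{CourseID, StudentID}⁺ = {Building, CourseID, Credits, Dept, Grade, Office, Semester, StudentID} — all of the relation — so {CourseID, StudentID} is a candidate key.
Any other superkey properly contains one of these, so there are no further candidate keys.

{CourseID, Dept}, {CourseID, StudentID}, {Semester}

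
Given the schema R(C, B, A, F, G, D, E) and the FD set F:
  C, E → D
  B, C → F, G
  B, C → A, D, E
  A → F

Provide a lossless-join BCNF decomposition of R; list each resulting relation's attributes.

{A, B, C, E, G}; {A, F}; {C, D, E}

Candidate key of the original relation: {B, C}.
In {A, B, C, D, E, F, G}, {C, E} is not a superkey ({C, E}⁺ restricted to this set is {C, D, E}), so split on C, E → D into {C, D, E} and {A, B, C, E, F, G}.
{C, D, E} is in BCNF.
In {A, B, C, E, F, G}, {A} is not a superkey ({A}⁺ restricted to this set is {A, F}), so split on A → F into {A, F} and {A, B, C, E, G}.
{A, F} is in BCNF.
{A, B, C, E, G} is in BCNF.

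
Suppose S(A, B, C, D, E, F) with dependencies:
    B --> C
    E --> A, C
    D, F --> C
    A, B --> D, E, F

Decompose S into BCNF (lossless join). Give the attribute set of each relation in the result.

Candidate keys of the original relation: {A, B}, {B, E}.
Within {A, B, C, D, E, F}: {B}⁺ ∩ {A, B, C, D, E, F} = {B, C}, not the whole set, so B --> C violates BCNF; decompose into {B, C} and {A, B, D, E, F}.
{B, C} has no BCNF violation.
Within {A, B, D, E, F}: {E}⁺ ∩ {A, B, D, E, F} = {A, E}, not the whole set, so E --> A violates BCNF; decompose into {A, E} and {B, D, E, F}.
{A, E} has no BCNF violation.
{B, D, E, F} has no BCNF violation.

{A, E}; {B, C}; {B, D, E, F}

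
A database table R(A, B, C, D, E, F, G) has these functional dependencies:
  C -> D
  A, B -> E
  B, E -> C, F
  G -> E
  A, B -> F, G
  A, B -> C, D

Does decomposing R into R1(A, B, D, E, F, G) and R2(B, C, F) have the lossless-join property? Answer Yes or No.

R1 ∩ R2 = {B, F}; its closure under F is {B, F}.
R1 ⊄ {B, F} and R2 ⊄ {B, F}, so the split is lossy.

No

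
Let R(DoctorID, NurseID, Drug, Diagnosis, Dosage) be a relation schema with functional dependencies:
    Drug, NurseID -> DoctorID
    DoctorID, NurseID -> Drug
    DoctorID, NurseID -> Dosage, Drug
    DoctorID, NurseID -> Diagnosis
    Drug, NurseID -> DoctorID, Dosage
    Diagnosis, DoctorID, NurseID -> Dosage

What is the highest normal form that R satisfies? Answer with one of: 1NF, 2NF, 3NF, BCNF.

Candidate keys: {DoctorID, NurseID}, {Drug, NurseID}. Prime attributes: {DoctorID, Drug, NurseID}.
The left-hand side of every FD is a superkey, so BCNF is satisfied.

BCNF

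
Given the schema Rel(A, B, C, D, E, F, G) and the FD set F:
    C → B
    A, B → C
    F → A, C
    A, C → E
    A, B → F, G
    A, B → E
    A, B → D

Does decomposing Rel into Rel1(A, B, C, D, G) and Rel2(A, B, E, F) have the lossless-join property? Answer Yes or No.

Common attributes: {A, B}; their closure is {A, B, C, D, E, F, G}.
This includes all of Rel1, so the common attributes are a superkey of Rel1 — the join is lossless.

Yes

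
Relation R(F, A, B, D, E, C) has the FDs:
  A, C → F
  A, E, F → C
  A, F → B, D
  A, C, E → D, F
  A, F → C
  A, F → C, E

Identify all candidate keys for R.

{A, C}, {A, F}

Attributes never on any right-hand side: {A} — every candidate key must contain it.
{A, C} is a candidate key since {A, C}⁺ = {A, B, C, D, E, F} covers every attribute.
{A, F} is a candidate key since {A, F}⁺ = {A, B, C, D, E, F} covers every attribute.
These are minimal and exhaustive — every other superkey contains one of them.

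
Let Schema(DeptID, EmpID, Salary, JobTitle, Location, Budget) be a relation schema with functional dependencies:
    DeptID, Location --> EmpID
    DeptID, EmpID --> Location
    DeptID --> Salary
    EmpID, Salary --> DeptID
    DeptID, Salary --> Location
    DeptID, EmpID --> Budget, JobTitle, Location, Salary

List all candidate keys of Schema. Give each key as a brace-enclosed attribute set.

{DeptID} is a candidate key since {DeptID}⁺ = {Budget, DeptID, EmpID, JobTitle, Location, Salary} covers every attribute.
{EmpID, Salary} is a candidate key since {EmpID, Salary}⁺ = {Budget, DeptID, EmpID, JobTitle, Location, Salary} covers every attribute.
These are minimal and exhaustive — every other superkey contains one of them.

{DeptID}, {EmpID, Salary}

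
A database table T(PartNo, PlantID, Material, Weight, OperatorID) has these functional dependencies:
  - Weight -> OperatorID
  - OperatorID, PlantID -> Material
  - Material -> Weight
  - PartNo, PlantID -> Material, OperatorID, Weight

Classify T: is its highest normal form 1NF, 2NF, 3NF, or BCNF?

Candidate key: {PartNo, PlantID}. Prime attributes: {PartNo, PlantID}.
For Weight -> OperatorID we have {Weight}⁺ = {OperatorID, Weight}; {Weight} is not a superkey, so BCNF fails.
Because {OperatorID} is non-prime and the left side of Weight -> OperatorID is not a superkey, the relation is not in 3NF.
No proper subset of a key has a non-prime attribute in its closure, so there is no partial dependency; 2NF holds.

2NF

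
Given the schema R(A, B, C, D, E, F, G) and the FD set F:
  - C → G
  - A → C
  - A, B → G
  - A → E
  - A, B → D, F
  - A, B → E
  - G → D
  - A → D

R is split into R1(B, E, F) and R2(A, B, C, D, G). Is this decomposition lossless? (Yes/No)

R1 ∩ R2 = {B}; its closure under F is {B}.
The closure covers neither R1 nor R2 entirely; the join is not lossless.

No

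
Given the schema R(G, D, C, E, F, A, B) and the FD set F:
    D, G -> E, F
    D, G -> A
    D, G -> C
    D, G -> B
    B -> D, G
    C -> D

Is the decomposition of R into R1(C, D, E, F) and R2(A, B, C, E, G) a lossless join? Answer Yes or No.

No

Common attributes: {C, E}; their closure is {C, D, E}.
The closure covers neither R1 nor R2 entirely; the join is not lossless.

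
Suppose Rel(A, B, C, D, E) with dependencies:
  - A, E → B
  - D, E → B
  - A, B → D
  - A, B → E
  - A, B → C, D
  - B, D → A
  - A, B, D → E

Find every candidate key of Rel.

{A, B}, {A, E}, {B, D}, {D, E}

{A, B}⁺ = {A, B, C, D, E}, which is every attribute, so {A, B} is a candidate key.
{A, E}⁺ = {A, B, C, D, E}, which is every attribute, so {A, E} is a candidate key.
{B, D}⁺ = {A, B, C, D, E}, which is every attribute, so {B, D} is a candidate key.
{D, E}⁺ = {A, B, C, D, E}, which is every attribute, so {D, E} is a candidate key.
No proper subset of any of these is a key, and no other minimal superkey exists.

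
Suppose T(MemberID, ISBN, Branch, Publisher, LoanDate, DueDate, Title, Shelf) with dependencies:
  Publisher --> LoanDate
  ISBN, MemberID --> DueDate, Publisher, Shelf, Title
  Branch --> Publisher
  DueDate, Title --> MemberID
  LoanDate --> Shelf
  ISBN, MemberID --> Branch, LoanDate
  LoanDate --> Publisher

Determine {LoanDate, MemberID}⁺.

{LoanDate, MemberID, Publisher, Shelf}

Start with {LoanDate, MemberID}.
LoanDate --> Shelf applies; add {Shelf} → now {LoanDate, MemberID, Shelf}.
LoanDate --> Publisher applies; add {Publisher} → now {LoanDate, MemberID, Publisher, Shelf}.
No further FD applies.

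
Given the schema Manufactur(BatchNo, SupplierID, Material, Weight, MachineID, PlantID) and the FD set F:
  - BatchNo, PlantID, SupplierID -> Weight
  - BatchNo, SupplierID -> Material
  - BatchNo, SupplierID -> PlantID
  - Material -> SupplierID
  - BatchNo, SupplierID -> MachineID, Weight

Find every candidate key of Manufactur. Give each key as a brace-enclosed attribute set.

{BatchNo, Material}, {BatchNo, SupplierID}

No FD produces {BatchNo}, so it must be in every candidate key.
Closure of {BatchNo, Material} is {BatchNo, MachineID, Material, PlantID, SupplierID, Weight}, the whole schema; {BatchNo, Material} is a candidate key.
Closure of {BatchNo, SupplierID} is {BatchNo, MachineID, Material, PlantID, SupplierID, Weight}, the whole schema; {BatchNo, SupplierID} is a candidate key.
No proper subset of any of these is a key, and no other minimal superkey exists.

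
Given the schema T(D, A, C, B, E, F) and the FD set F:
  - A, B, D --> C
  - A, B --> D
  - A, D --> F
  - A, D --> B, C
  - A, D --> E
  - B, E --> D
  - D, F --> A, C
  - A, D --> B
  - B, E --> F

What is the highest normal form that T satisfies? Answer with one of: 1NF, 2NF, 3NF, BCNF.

Candidate keys: {A, B}, {A, D}, {B, E}, {D, F}. Prime attributes: {A, B, D, E, F}.
Every FD has a superkey on the left, so the relation is in BCNF.

BCNF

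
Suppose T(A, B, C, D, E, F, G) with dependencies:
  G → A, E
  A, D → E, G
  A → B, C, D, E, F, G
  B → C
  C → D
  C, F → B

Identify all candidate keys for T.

{A}⁺ = {A, B, C, D, E, F, G} — all of the relation — so {A} is a candidate key.
{G}⁺ = {A, B, C, D, E, F, G} — all of the relation — so {G} is a candidate key.
No proper subset of any of these is a key, and no other minimal superkey exists.

{A}, {G}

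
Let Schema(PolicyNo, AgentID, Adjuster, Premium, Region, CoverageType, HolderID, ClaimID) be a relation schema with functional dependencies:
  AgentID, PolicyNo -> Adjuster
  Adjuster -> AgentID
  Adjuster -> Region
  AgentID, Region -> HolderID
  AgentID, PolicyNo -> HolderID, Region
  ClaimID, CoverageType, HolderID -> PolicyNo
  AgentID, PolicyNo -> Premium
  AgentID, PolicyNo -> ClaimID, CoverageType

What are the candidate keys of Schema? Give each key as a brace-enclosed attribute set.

{Adjuster, ClaimID, CoverageType}, {Adjuster, PolicyNo}, {AgentID, ClaimID, CoverageType, HolderID}, {AgentID, ClaimID, CoverageType, Region}, {AgentID, PolicyNo}

{Adjuster, PolicyNo} is a candidate key since {Adjuster, PolicyNo}⁺ = {Adjuster, AgentID, ClaimID, CoverageType, HolderID, PolicyNo, Premium, Region} covers every attribute.
{AgentID, PolicyNo} is a candidate key since {AgentID, PolicyNo}⁺ = {Adjuster, AgentID, ClaimID, CoverageType, HolderID, PolicyNo, Premium, Region} covers every attribute.
{Adjuster, ClaimID, CoverageType} is a candidate key since {Adjuster, ClaimID, CoverageType}⁺ = {Adjuster, AgentID, ClaimID, CoverageType, HolderID, PolicyNo, Premium, Region} covers every attribute.
{AgentID, ClaimID, CoverageType, HolderID} is a candidate key since {AgentID, ClaimID, CoverageType, HolderID}⁺ = {Adjuster, AgentID, ClaimID, CoverageType, HolderID, PolicyNo, Premium, Region} covers every attribute.
{AgentID, ClaimID, CoverageType, Region} is a candidate key since {AgentID, ClaimID, CoverageType, Region}⁺ = {Adjuster, AgentID, ClaimID, CoverageType, HolderID, PolicyNo, Premium, Region} covers every attribute.
Any other superkey properly contains one of these, so there are no further candidate keys.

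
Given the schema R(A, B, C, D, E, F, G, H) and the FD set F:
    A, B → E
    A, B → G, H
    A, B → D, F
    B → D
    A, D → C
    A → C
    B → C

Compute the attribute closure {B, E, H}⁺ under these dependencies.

Start with {B, E, H}.
B → D applies; add {D} → now {B, D, E, H}.
B → C applies; add {C} → now {B, C, D, E, H}.
No further FD applies.

{B, C, D, E, H}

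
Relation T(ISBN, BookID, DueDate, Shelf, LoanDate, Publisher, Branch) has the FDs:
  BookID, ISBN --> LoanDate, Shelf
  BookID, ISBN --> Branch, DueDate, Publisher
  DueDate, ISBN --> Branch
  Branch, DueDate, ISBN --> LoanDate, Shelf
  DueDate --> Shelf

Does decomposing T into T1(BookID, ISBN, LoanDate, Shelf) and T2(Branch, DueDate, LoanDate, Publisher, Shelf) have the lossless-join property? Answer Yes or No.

T1 ∩ T2 = {LoanDate, Shelf}; its closure under F is {LoanDate, Shelf}.
T1 ⊄ {LoanDate, Shelf} and T2 ⊄ {LoanDate, Shelf}, so the split is lossy.

No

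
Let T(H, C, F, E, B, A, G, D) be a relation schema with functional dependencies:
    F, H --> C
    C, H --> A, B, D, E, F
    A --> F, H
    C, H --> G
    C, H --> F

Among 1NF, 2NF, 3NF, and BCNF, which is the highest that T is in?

Candidate keys: {A}, {C, H}, {F, H}. Prime attributes: {A, C, F, H}.
The left-hand side of every FD is a superkey, so BCNF is satisfied.

BCNF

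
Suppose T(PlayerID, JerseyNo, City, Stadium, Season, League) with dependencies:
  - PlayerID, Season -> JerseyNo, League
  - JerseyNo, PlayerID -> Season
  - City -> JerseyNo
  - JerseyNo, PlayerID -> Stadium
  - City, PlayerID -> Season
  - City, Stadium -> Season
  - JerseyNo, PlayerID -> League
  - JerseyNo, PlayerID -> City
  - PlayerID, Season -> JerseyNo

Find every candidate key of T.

No FD produces {PlayerID}, so it must be in every candidate key.
Closure of {City, PlayerID} is {City, JerseyNo, League, PlayerID, Season, Stadium}, the whole schema; {City, PlayerID} is a candidate key.
Closure of {JerseyNo, PlayerID} is {City, JerseyNo, League, PlayerID, Season, Stadium}, the whole schema; {JerseyNo, PlayerID} is a candidate key.
Closure of {PlayerID, Season} is {City, JerseyNo, League, PlayerID, Season, Stadium}, the whole schema; {PlayerID, Season} is a candidate key.
Any other superkey properly contains one of these, so there are no further candidate keys.

{City, PlayerID}, {JerseyNo, PlayerID}, {PlayerID, Season}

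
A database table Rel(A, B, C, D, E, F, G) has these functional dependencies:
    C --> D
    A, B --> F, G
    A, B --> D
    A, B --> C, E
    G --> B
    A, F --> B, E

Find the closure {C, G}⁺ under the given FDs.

{B, C, D, G}

Start with {C, G}.
C --> D applies; add {D} → now {C, D, G}.
G --> B applies; add {B} → now {B, C, D, G}.
No further FD applies.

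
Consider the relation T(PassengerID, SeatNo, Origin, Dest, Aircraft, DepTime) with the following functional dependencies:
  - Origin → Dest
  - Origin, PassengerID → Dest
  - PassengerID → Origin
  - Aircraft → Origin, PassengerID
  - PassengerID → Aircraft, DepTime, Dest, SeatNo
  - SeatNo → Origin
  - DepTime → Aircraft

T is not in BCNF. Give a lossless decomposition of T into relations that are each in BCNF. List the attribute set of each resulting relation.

{Aircraft, DepTime, PassengerID, SeatNo}; {Dest, Origin}; {Origin, SeatNo}

Candidate keys of the original relation: {Aircraft}, {DepTime}, {PassengerID}.
{Aircraft, DepTime, Dest, Origin, PassengerID, SeatNo}: {Origin} determines {Dest, Origin} here but is not a superkey — split on Origin → Dest, giving {Dest, Origin} and {Aircraft, DepTime, Origin, PassengerID, SeatNo}.
{Dest, Origin} is in BCNF.
{Aircraft, DepTime, Origin, PassengerID, SeatNo}: {SeatNo} determines {Origin, SeatNo} here but is not a superkey — split on SeatNo → Origin, giving {Origin, SeatNo} and {Aircraft, DepTime, PassengerID, SeatNo}.
{Origin, SeatNo} is in BCNF.
{Aircraft, DepTime, PassengerID, SeatNo} is in BCNF.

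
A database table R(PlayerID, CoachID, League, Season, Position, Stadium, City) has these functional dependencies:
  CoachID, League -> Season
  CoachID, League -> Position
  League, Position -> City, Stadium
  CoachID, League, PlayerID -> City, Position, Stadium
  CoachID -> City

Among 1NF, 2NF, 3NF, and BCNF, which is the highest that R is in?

Candidate key: {CoachID, League, PlayerID}. Prime attributes: {CoachID, League, PlayerID}.
CoachID, League -> Season: {CoachID, League}⁺ = {City, CoachID, League, Position, Season, Stadium}, which is not all of the attributes, so the left side is not a superkey — BCNF is violated.
Because {Season} is non-prime and the left side of CoachID, League -> Season is not a superkey, the relation is not in 3NF.
{CoachID} is a proper subset of the key {CoachID, League, PlayerID}, and {CoachID}⁺ contains the non-prime attribute {City} — a partial dependency, so 2NF is violated.

1NF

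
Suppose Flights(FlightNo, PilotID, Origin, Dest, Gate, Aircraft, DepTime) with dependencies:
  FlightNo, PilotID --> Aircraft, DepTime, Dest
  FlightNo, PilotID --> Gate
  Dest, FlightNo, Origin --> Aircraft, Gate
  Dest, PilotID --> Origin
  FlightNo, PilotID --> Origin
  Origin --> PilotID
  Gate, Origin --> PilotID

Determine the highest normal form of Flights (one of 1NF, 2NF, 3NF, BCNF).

Candidate keys: {FlightNo, Origin}, {FlightNo, PilotID}. Prime attributes: {FlightNo, Origin, PilotID}.
Dest, PilotID --> Origin breaks BCNF: {Dest, PilotID}⁺ = {Dest, Origin, PilotID}, so {Dest, PilotID} is not a superkey.
Since {Origin} ⊆ prime attributes and every other non-superkey FD also has a prime right side, the schema is in 3NF.

3NF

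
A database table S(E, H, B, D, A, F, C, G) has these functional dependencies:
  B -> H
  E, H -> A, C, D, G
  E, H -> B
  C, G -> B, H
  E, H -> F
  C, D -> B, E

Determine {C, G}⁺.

Start with {C, G}.
C, G -> B, H applies; add {B, H} → now {B, C, G, H}.
No further FD applies.

{B, C, G, H}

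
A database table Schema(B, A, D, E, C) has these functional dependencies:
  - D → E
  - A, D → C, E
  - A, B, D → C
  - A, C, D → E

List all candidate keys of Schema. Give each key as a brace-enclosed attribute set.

No FD produces {A, B, D}, so they must be in every candidate key.
{A, B, D} is a candidate key since {A, B, D}⁺ = {A, B, C, D, E} covers every attribute.
No smaller or unrelated set reaches every attribute, so there are no other keys.

{A, B, D}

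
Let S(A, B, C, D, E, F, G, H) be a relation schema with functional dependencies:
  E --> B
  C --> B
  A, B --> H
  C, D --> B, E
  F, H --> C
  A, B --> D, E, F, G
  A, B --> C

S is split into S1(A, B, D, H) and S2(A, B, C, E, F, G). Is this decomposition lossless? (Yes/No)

Yes

Common attributes: {A, B}; their closure is {A, B, C, D, E, F, G, H}.
This includes all of S1, so the common attributes are a superkey of S1 — the join is lossless.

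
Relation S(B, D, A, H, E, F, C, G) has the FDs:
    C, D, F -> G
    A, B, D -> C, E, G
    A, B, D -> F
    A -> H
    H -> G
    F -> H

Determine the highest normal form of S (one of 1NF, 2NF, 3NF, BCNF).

1NF

Candidate key: {A, B, D}. Prime attributes: {A, B, D}.
For C, D, F -> G we have {C, D, F}⁺ = {C, D, F, G, H}; {C, D, F} is not a superkey, so BCNF fails.
Because {G} is non-prime and the left side of C, D, F -> G is not a superkey, the relation is not in 3NF.
Since {A} ⊂ {A, B, D} and {A}⁺ ⊇ {G, H} with {G, H} non-prime, there is a partial dependency; 2NF fails.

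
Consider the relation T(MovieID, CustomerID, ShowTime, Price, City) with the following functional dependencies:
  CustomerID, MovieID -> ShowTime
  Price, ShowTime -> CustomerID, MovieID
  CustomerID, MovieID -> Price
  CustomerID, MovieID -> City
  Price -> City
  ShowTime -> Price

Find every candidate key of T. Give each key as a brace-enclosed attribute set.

{CustomerID, MovieID}, {ShowTime}

{ShowTime}⁺ = {City, CustomerID, MovieID, Price, ShowTime}, which is every attribute, so {ShowTime} is a candidate key.
{CustomerID, MovieID}⁺ = {City, CustomerID, MovieID, Price, ShowTime}, which is every attribute, so {CustomerID, MovieID} is a candidate key.
Any other superkey properly contains one of these, so there are no further candidate keys.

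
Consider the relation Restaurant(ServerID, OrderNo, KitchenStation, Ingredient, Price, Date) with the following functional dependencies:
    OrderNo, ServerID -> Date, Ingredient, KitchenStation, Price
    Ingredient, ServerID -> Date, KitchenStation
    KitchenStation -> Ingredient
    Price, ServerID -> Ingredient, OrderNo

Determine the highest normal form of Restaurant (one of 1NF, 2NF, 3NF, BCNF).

Candidate keys: {OrderNo, ServerID}, {Price, ServerID}. Prime attributes: {OrderNo, Price, ServerID}.
Ingredient, ServerID -> Date, KitchenStation: {Ingredient, ServerID}⁺ = {Date, Ingredient, KitchenStation, ServerID}, which is not all of the attributes, so the left side is not a superkey — BCNF is violated.
Ingredient, ServerID -> Date, KitchenStation has non-prime {Date, KitchenStation} on the right and a non-superkey on the left, so 3NF fails.
Checking every proper subset of each key, none determines a non-prime attribute — 2NF is satisfied.

2NF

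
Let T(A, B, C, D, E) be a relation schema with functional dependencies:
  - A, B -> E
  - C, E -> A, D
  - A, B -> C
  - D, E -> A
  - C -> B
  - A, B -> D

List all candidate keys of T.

{A, B}, {A, C}, {B, D, E}, {C, E}

Closure of {A, B} is {A, B, C, D, E}, the whole schema; {A, B} is a candidate key.
Closure of {A, C} is {A, B, C, D, E}, the whole schema; {A, C} is a candidate key.
Closure of {C, E} is {A, B, C, D, E}, the whole schema; {C, E} is a candidate key.
Closure of {B, D, E} is {A, B, C, D, E}, the whole schema; {B, D, E} is a candidate key.
These are minimal and exhaustive — every other superkey contains one of them.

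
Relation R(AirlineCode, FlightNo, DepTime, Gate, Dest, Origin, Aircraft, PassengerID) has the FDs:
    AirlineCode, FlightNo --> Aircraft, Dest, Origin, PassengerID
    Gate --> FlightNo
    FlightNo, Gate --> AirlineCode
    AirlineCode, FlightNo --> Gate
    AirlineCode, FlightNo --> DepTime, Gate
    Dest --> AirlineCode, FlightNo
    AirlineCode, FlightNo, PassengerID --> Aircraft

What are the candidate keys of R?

{Dest} is a candidate key since {Dest}⁺ = {Aircraft, AirlineCode, DepTime, Dest, FlightNo, Gate, Origin, PassengerID} covers every attribute.
{Gate} is a candidate key since {Gate}⁺ = {Aircraft, AirlineCode, DepTime, Dest, FlightNo, Gate, Origin, PassengerID} covers every attribute.
{AirlineCode, FlightNo} is a candidate key since {AirlineCode, FlightNo}⁺ = {Aircraft, AirlineCode, DepTime, Dest, FlightNo, Gate, Origin, PassengerID} covers every attribute.
No proper subset of any of these is a key, and no other minimal superkey exists.

{AirlineCode, FlightNo}, {Dest}, {Gate}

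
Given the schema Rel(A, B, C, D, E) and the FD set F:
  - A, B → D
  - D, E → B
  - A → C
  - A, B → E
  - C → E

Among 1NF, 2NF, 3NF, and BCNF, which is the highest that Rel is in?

Candidate keys: {A, B}, {A, D}. Prime attributes: {A, B, D}.
For D, E → B we have {D, E}⁺ = {B, D, E}; {D, E} is not a superkey, so BCNF fails.
Because {C} is non-prime and the left side of A → C is not a superkey, the relation is not in 3NF.
Since {A} ⊂ {A, B} and {A}⁺ ⊇ {C, E} with {C, E} non-prime, there is a partial dependency; 2NF fails.

1NF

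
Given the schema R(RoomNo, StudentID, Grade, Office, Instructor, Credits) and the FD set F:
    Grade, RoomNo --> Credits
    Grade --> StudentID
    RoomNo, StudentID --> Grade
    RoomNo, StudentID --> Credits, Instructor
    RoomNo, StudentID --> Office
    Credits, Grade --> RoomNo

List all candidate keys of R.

{Credits, Grade}, {Grade, RoomNo}, {RoomNo, StudentID}

{Credits, Grade} is a candidate key since {Credits, Grade}⁺ = {Credits, Grade, Instructor, Office, RoomNo, StudentID} covers every attribute.
{Grade, RoomNo} is a candidate key since {Grade, RoomNo}⁺ = {Credits, Grade, Instructor, Office, RoomNo, StudentID} covers every attribute.
{RoomNo, StudentID} is a candidate key since {RoomNo, StudentID}⁺ = {Credits, Grade, Instructor, Office, RoomNo, StudentID} covers every attribute.
These are minimal and exhaustive — every other superkey contains one of them.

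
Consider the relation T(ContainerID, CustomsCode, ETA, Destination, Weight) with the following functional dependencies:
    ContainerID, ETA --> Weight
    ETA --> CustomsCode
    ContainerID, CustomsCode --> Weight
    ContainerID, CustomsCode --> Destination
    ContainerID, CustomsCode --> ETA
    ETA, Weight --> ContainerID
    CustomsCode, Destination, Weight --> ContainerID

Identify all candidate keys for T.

{ContainerID, CustomsCode}, {ContainerID, ETA}, {CustomsCode, Destination, Weight}, {ETA, Weight}

{ContainerID, CustomsCode}⁺ = {ContainerID, CustomsCode, Destination, ETA, Weight} — all of the relation — so {ContainerID, CustomsCode} is a candidate key.
{ContainerID, ETA}⁺ = {ContainerID, CustomsCode, Destination, ETA, Weight} — all of the relation — so {ContainerID, ETA} is a candidate key.
{ETA, Weight}⁺ = {ContainerID, CustomsCode, Destination, ETA, Weight} — all of the relation — so {ETA, Weight} is a candidate key.
{CustomsCode, Destination, Weight}⁺ = {ContainerID, CustomsCode, Destination, ETA, Weight} — all of the relation — so {CustomsCode, Destination, Weight} is a candidate key.
These are minimal and exhaustive — every other superkey contains one of them.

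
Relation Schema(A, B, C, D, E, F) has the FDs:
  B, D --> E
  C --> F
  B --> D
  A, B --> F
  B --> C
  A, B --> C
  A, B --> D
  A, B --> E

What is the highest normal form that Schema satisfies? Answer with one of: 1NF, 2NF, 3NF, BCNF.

1NF

Candidate key: {A, B}. Prime attributes: {A, B}.
B, D --> E: {B, D}⁺ = {B, C, D, E, F}, which is not all of the attributes, so the left side is not a superkey — BCNF is violated.
Because {E} is non-prime and the left side of B, D --> E is not a superkey, the relation is not in 3NF.
Since {B} ⊂ {A, B} and {B}⁺ ⊇ {C, D, E, F} with {C, D, E, F} non-prime, there is a partial dependency; 2NF fails.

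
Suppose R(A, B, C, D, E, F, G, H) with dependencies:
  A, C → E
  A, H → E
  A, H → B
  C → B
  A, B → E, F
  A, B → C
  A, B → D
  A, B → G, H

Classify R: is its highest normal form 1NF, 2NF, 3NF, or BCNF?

Candidate keys: {A, B}, {A, C}, {A, H}. Prime attributes: {A, B, C, H}.
For C → B we have {C}⁺ = {B, C}; {C} is not a superkey, so BCNF fails.
But every attribute on its right side ({B}) is prime, and the same holds for every other non-superkey FD, so 3NF still holds.

3NF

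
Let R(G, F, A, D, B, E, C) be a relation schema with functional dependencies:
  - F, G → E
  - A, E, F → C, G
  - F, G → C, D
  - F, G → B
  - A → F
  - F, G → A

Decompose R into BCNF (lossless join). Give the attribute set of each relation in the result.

{A, B, C, D, E, G}; {A, F}

Candidate keys of the original relation: {A, E}, {A, G}, {F, G}.
{A, B, C, D, E, F, G}: {A} determines {A, F} here but is not a superkey — split on A → F, giving {A, F} and {A, B, C, D, E, G}.
{A, F} is in BCNF.
{A, B, C, D, E, G} is in BCNF.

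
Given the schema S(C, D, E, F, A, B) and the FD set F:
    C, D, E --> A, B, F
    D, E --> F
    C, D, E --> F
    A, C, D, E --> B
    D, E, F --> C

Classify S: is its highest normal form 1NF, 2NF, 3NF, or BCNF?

Candidate key: {D, E}. Prime attributes: {D, E}.
Each dependency's left side is a superkey — BCNF holds.

BCNF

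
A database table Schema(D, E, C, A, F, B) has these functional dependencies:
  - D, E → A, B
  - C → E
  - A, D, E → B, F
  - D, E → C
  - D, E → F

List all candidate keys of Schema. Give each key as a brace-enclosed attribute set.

No FD produces {D}, so it must be in every candidate key.
Closure of {C, D} is {A, B, C, D, E, F}, the whole schema; {C, D} is a candidate key.
Closure of {D, E} is {A, B, C, D, E, F}, the whole schema; {D, E} is a candidate key.
Any other superkey properly contains one of these, so there are no further candidate keys.

{C, D}, {D, E}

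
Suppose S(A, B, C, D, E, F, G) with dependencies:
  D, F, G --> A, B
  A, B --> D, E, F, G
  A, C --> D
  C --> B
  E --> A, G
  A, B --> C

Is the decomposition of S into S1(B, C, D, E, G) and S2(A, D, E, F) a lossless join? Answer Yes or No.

No

The shared attributes are {D, E} and {D, E}⁺ = {A, D, E, G}.
Neither S1 nor S2 is contained in that closure, so the decomposition is lossy.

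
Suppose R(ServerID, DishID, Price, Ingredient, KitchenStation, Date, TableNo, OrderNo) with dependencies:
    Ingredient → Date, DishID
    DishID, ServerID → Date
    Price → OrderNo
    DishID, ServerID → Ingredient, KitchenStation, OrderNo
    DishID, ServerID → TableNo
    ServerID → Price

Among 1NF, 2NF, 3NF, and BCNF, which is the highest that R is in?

Candidate keys: {DishID, ServerID}, {Ingredient, ServerID}. Prime attributes: {DishID, Ingredient, ServerID}.
For Ingredient → Date, DishID we have {Ingredient}⁺ = {Date, DishID, Ingredient}; {Ingredient} is not a superkey, so BCNF fails.
Ingredient → Date, DishID determines the non-prime attribute {Date} from a non-superkey — 3NF is violated.
The proper key subset {ServerID} of {DishID, ServerID} determines non-prime {OrderNo, Price}, so the relation is not even in 2NF.

1NF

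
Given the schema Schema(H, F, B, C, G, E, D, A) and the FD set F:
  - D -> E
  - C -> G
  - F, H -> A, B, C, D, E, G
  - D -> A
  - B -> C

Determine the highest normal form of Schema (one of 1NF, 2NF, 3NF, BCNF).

Candidate key: {F, H}. Prime attributes: {F, H}.
D -> E breaks BCNF: {D}⁺ = {A, D, E}, so {D} is not a superkey.
Because {E} is non-prime and the left side of D -> E is not a superkey, the relation is not in 3NF.
Checking every proper subset of each key, none determines a non-prime attribute — 2NF is satisfied.

2NF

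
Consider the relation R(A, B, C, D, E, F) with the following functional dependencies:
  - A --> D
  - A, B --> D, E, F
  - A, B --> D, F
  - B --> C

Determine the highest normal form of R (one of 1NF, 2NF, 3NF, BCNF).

1NF

Candidate key: {A, B}. Prime attributes: {A, B}.
A --> D breaks BCNF: {A}⁺ = {A, D}, so {A} is not a superkey.
A --> D determines the non-prime attribute {D} from a non-superkey — 3NF is violated.
The proper key subset {A} of {A, B} determines non-prime {D}, so the relation is not even in 2NF.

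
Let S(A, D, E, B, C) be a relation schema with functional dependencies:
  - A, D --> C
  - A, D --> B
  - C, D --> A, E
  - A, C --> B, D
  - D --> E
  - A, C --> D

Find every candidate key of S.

{A, C}, {A, D}, {C, D}

{A, C}⁺ = {A, B, C, D, E} — all of the relation — so {A, C} is a candidate key.
{A, D}⁺ = {A, B, C, D, E} — all of the relation — so {A, D} is a candidate key.
{C, D}⁺ = {A, B, C, D, E} — all of the relation — so {C, D} is a candidate key.
These are minimal and exhaustive — every other superkey contains one of them.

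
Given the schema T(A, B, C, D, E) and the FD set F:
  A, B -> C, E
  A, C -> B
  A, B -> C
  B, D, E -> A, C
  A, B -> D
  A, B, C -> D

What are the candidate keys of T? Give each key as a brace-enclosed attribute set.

{A, B}, {A, C}, {B, D, E}

{A, B}⁺ = {A, B, C, D, E} — all of the relation — so {A, B} is a candidate key.
{A, C}⁺ = {A, B, C, D, E} — all of the relation — so {A, C} is a candidate key.
{B, D, E}⁺ = {A, B, C, D, E} — all of the relation — so {B, D, E} is a candidate key.
These are minimal and exhaustive — every other superkey contains one of them.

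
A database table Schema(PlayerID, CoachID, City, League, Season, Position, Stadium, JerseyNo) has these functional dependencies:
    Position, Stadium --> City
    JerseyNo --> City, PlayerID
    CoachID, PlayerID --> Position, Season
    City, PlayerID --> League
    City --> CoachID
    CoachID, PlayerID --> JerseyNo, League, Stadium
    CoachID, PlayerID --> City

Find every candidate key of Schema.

{City, PlayerID}, {CoachID, PlayerID}, {JerseyNo}, {PlayerID, Position, Stadium}

{JerseyNo}⁺ = {City, CoachID, JerseyNo, League, PlayerID, Position, Season, Stadium} — all of the relation — so {JerseyNo} is a candidate key.
{City, PlayerID}⁺ = {City, CoachID, JerseyNo, League, PlayerID, Position, Season, Stadium} — all of the relation — so {City, PlayerID} is a candidate key.
{CoachID, PlayerID}⁺ = {City, CoachID, JerseyNo, League, PlayerID, Position, Season, Stadium} — all of the relation — so {CoachID, PlayerID} is a candidate key.
{PlayerID, Position, Stadium}⁺ = {City, CoachID, JerseyNo, League, PlayerID, Position, Season, Stadium} — all of the relation — so {PlayerID, Position, Stadium} is a candidate key.
Any other superkey properly contains one of these, so there are no further candidate keys.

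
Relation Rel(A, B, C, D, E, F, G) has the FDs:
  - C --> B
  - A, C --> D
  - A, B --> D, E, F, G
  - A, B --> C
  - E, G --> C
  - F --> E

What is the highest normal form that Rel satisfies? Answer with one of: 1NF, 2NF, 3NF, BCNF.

Candidate keys: {A, B}, {A, C}, {A, E, G}, {A, F, G}. Prime attributes: {A, B, C, E, F, G}.
C --> B breaks BCNF: {C}⁺ = {B, C}, so {C} is not a superkey.
Since {B} ⊆ prime attributes and every other non-superkey FD also has a prime right side, the schema is in 3NF.

3NF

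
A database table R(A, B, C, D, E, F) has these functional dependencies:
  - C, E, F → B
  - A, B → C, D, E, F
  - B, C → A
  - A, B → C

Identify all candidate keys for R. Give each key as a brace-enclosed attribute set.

{A, B}⁺ = {A, B, C, D, E, F}, which is every attribute, so {A, B} is a candidate key.
{B, C}⁺ = {A, B, C, D, E, F}, which is every attribute, so {B, C} is a candidate key.
{C, E, F}⁺ = {A, B, C, D, E, F}, which is every attribute, so {C, E, F} is a candidate key.
These are minimal and exhaustive — every other superkey contains one of them.

{A, B}, {B, C}, {C, E, F}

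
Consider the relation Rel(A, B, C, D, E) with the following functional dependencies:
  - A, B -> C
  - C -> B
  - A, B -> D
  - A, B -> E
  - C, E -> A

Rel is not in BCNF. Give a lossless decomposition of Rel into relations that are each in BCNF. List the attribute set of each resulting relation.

Candidate keys of the original relation: {A, B}, {A, C}, {C, E}.
{A, B, C, D, E}: {C} determines {B, C} here but is not a superkey — split on C -> B, giving {B, C} and {A, C, D, E}.
{B, C} is in BCNF.
{A, C, D, E} is in BCNF.

{A, C, D, E}; {B, C}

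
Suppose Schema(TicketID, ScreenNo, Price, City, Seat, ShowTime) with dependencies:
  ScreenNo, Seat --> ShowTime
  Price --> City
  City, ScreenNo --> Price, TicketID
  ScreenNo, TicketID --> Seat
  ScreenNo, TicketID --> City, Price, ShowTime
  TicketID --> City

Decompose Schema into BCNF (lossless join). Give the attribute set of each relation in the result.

{City, Price}; {Price, ScreenNo, Seat, TicketID}; {ScreenNo, Seat, ShowTime}

Candidate keys of the original relation: {City, ScreenNo}, {Price, ScreenNo}, {ScreenNo, TicketID}.
In {City, Price, ScreenNo, Seat, ShowTime, TicketID}, {ScreenNo, Seat} is not a superkey ({ScreenNo, Seat}⁺ restricted to this set is {ScreenNo, Seat, ShowTime}), so split on ScreenNo, Seat --> ShowTime into {ScreenNo, Seat, ShowTime} and {City, Price, ScreenNo, Seat, TicketID}.
{ScreenNo, Seat, ShowTime} has no BCNF violation.
In {City, Price, ScreenNo, Seat, TicketID}, {Price} is not a superkey ({Price}⁺ restricted to this set is {City, Price}), so split on Price --> City into {City, Price} and {Price, ScreenNo, Seat, TicketID}.
{City, Price} has no BCNF violation.
{Price, ScreenNo, Seat, TicketID} has no BCNF violation.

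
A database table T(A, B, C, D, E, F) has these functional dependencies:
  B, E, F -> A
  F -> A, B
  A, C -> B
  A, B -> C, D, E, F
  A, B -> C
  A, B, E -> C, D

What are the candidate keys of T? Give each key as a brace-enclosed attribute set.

{A, B}, {A, C}, {F}

Closure of {F} is {A, B, C, D, E, F}, the whole schema; {F} is a candidate key.
Closure of {A, B} is {A, B, C, D, E, F}, the whole schema; {A, B} is a candidate key.
Closure of {A, C} is {A, B, C, D, E, F}, the whole schema; {A, C} is a candidate key.
No proper subset of any of these is a key, and no other minimal superkey exists.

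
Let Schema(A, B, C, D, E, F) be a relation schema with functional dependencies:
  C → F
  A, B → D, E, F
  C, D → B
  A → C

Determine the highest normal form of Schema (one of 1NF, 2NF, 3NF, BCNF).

1NF

Candidate keys: {A, B}, {A, D}. Prime attributes: {A, B, D}.
C → F: {C}⁺ = {C, F}, which is not all of the attributes, so the left side is not a superkey — BCNF is violated.
Because {F} is non-prime and the left side of C → F is not a superkey, the relation is not in 3NF.
The proper key subset {A} of {A, B} determines non-prime {C, F}, so the relation is not even in 2NF.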